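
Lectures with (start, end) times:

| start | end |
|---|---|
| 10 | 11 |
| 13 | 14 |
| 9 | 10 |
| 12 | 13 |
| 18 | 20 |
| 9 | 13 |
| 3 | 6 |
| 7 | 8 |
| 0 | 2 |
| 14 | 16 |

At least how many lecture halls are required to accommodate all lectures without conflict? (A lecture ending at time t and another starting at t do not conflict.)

2

The answer is the maximum number of intervals overlapping at any instant.
Events (time:±→running): 0:+→1 2:-→0 3:+→1 6:-→0 7:+→1 8:-→0 9:+→1 9:+→2 … peak 2.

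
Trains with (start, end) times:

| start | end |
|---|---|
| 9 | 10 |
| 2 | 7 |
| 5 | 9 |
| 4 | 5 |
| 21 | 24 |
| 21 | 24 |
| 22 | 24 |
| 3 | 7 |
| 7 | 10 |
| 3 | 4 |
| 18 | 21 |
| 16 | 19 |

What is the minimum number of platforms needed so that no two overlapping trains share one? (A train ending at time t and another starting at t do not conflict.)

3

Events (time:±→running): 2:+→1 3:+→2 3:+→3 … peak 3.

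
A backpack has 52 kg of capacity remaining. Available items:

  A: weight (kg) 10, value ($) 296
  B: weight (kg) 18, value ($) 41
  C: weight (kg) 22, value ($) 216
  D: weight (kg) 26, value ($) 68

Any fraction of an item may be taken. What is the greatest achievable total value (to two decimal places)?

564.31

Greedy by value/weight ratio, highest first.
Ratios (sorted): A 29.60, C 9.82, D 2.62, B 2.28
take A (10 @ 296); take C (22 @ 216); take 20/26 of D → 52.31. Capacity used 52/52.
Total value = 564.31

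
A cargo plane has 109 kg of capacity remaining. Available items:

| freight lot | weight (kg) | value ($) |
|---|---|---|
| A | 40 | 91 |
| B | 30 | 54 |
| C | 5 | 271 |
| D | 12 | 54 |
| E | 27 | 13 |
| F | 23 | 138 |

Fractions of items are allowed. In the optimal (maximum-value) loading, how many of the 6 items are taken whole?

4

Sort by value per unit weight and fill in that order.
Order: C (271/5=54.20) > F (138/23=6.00) > D (54/12=4.50) > A (91/40=2.27) > B (54/30=1.80) > E (13/27=0.48)
Fill: take C (5 @ 271) → take F (23 @ 138) → take D (12 @ 54) → take A (40 @ 91) → take 29/30 of B → 52.20; 109/109 used.
4 item(s) taken whole; one partial (take 29/30 of B).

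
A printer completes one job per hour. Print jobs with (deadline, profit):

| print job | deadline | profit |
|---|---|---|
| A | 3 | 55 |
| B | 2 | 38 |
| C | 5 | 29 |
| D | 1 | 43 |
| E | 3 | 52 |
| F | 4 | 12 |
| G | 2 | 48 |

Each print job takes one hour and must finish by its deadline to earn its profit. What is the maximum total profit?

196

Sort by profit descending; place each in the latest free slot ≤ its deadline.
By profit: A(d3,55), E(d3,52), G(d2,48), D(d1,43), B(d2,38), C(d5,29), F(d4,12)
A→slot 3; E→slot 2; G→slot 1; D skipped; B skipped; C→slot 5; F→slot 4.
Profit = 48 + 52 + 55 + 12 + 29 = 196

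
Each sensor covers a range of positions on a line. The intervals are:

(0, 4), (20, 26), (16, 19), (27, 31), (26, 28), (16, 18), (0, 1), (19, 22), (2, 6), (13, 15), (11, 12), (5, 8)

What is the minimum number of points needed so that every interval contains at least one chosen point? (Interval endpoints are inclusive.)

7

Process intervals by earliest right end; each time one isn't hit yet, stab at its right endpoint.
Sorted: [0,1] [0,4] [2,6] [5,8] [11,12] [13,15] [16,18] [16,19] [19,22] [20,26] [26,28] [27,31]
{[0,1],[0,4]} hit by 1; {[2,6],[5,8]} hit by 6; {[11,12]} hit by 12; {[13,15]} hit by 15; {[16,18],[16,19]} hit by 18; {[19,22],[20,26]} hit by 22; {[26,28],[27,31]} hit by 28.
Points: 1, 6, 12, 15, 18, 22, 28 (7 total).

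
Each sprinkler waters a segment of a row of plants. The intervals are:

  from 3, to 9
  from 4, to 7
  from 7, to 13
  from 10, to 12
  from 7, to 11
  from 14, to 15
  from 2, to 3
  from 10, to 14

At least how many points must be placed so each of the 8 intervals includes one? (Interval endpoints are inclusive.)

4

Process intervals by earliest right end; each time one isn't hit yet, stab at its right endpoint.
Sorted: [2,3] [4,7] [3,9] [7,11] [10,12] [7,13] [10,14] [14,15]
{[2,3]} hit by 3; {[4,7],[3,9],[7,11]} hit by 7; {[10,12],[7,13],[10,14]} hit by 12; {[14,15]} hit by 15.
Points: 3, 7, 12, 15 (4 total).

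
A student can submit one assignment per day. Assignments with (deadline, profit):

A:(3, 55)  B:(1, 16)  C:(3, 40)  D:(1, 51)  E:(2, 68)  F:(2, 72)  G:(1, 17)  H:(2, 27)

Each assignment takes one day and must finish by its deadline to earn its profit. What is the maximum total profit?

Sort by profit descending; place each in the latest free slot ≤ its deadline.
Profit order: F=72 E=68 A=55 D=51 C=40 H=27 G=17 B=16
Assign: F→slot 2, E→slot 1, A→slot 3, D skipped, C skipped, H skipped, G skipped, B skipped.
Slots: [1:E] [2:F] [3:A]
Profit = 68 + 72 + 55 = 195

195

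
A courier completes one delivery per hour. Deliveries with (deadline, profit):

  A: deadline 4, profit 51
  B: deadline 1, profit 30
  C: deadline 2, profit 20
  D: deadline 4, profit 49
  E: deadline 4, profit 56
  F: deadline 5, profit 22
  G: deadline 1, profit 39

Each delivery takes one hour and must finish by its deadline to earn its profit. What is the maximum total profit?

Profit order: E=56 A=51 D=49 G=39 B=30 F=22 C=20
Assign: E→slot 4, A→slot 3, D→slot 2, G→slot 1, B skipped, F→slot 5, C skipped.
Slots: [1:G] [2:D] [3:A] [4:E] [5:F]
Profit = 39 + 49 + 51 + 56 + 22 = 217

217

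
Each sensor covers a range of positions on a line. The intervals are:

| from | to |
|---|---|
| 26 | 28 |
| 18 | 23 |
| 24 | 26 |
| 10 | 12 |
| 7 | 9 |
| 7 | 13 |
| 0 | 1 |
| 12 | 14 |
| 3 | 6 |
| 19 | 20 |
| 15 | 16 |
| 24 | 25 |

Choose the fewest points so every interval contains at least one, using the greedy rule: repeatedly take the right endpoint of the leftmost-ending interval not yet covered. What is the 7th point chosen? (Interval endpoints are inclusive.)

25

Process intervals by earliest right end; each time one isn't hit yet, stab at its right endpoint.
By right end: [0,1]  [3,6]  [7,9]  [10,12]  [7,13]  [12,14]  [15,16]  [19,20]  [18,23]  [24,25]  [24,26]  [26,28]
[0,1] uncovered → point at 1; [3,6] uncovered → point at 6; [7,9] uncovered → point at 9; [10,12] uncovered → point at 12; [15,16] uncovered → point at 16; [19,20] uncovered → point at 20; [24,25] uncovered → point at 25; [26,28] uncovered → point at 28.
Points: 1, 6, 9, 12, 16, 20, 25, 28 (8 total).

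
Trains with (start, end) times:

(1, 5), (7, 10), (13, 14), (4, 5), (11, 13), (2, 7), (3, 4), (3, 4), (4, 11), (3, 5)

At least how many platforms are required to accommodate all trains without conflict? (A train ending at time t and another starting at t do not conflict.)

starts: [1, 2, 3, 3, 3, 4, 4, 7, 11, 13]
ends:   [4, 4, 5, 5, 5, 7, 10, 11, 13, 14]
s1→1 s2→2 s3→3 s3→4 s3→5  — peak 5.

5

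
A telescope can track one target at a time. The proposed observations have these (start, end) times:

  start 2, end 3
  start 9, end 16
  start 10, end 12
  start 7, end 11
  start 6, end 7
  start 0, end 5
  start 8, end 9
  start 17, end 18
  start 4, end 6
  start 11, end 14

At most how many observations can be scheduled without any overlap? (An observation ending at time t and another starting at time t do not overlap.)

Order by finish time; keep every interval that doesn't clash with the previous kept one.
By end time: (2,3), (0,5), (4,6), (6,7), (8,9), (7,11), (10,12), (11,14), (9,16), (17,18).
Pick (2,3); next start ≥ 3 → (4,6); next start ≥ 6 → (6,7); next start ≥ 7 → (8,9); next start ≥ 9 → (10,12); next start ≥ 12 → (17,18).
Selected 6 observations.

6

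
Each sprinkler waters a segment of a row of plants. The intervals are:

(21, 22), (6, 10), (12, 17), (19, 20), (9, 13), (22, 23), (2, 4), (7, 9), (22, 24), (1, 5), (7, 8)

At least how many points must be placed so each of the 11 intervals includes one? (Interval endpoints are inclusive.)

Process intervals by earliest right end; each time one isn't hit yet, stab at its right endpoint.
By right end: [2,4]  [1,5]  [7,8]  [7,9]  [6,10]  [9,13]  [12,17]  [19,20]  [21,22]  [22,23]  [22,24]
[2,4] uncovered → point at 4; [7,8] uncovered → point at 8; [9,13] uncovered → point at 13; [19,20] uncovered → point at 20; [21,22] uncovered → point at 22.
Points: 4, 8, 13, 20, 22 (5 total).

5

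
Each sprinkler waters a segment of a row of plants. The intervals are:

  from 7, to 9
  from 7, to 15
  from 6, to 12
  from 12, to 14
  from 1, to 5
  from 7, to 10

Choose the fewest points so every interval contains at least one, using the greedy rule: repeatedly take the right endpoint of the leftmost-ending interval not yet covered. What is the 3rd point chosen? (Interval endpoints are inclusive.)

Process intervals by earliest right end; each time one isn't hit yet, stab at its right endpoint.
By right end: [1,5]  [7,9]  [7,10]  [6,12]  [12,14]  [7,15]
[1,5] uncovered → point at 5; [7,9] uncovered → point at 9; [12,14] uncovered → point at 14.
Points: 5, 9, 14 (3 total).

14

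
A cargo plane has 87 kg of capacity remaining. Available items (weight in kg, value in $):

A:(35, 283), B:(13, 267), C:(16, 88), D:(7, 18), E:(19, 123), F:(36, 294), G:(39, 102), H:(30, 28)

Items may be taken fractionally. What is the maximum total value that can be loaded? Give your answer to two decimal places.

Order: B (267/13=20.54) > F (294/36=8.17) > A (283/35=8.09) > E (123/19=6.47) > C (88/16=5.50) > G (102/39=2.62) > D (18/7=2.57) > H (28/30=0.93)
Fill: take B (13 @ 267) → take F (36 @ 294) → take A (35 @ 283) → take 3/19 of E → 19.42; 87/87 used.
Total value = 863.42

863.42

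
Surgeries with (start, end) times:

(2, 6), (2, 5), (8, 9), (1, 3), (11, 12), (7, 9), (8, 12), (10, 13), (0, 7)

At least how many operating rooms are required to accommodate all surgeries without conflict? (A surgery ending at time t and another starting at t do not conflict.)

4

The answer is the maximum number of intervals overlapping at any instant.
starts: [0, 1, 2, 2, 7, 8, 8, 10, 11]
ends:   [3, 5, 6, 7, 9, 9, 12, 12, 13]
s0→1 s1→2 s2→3 s2→4  — peak 4.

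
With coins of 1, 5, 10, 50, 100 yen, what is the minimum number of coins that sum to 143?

8

Use the largest denomination that fits, subtract, and repeat.
143 − 1×100→43 − 4×10→3 − 3×1→0
Total coins = 1 + 4 + 3 = 8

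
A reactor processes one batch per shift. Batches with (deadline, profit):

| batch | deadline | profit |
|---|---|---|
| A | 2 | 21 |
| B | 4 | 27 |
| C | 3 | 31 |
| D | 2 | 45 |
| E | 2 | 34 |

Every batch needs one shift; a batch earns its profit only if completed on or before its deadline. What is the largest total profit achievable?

137

Sort by profit descending; place each in the latest free slot ≤ its deadline.
By profit: D(d2,45), E(d2,34), C(d3,31), B(d4,27), A(d2,21)
D→slot 2; E→slot 1; C→slot 3; B→slot 4; A skipped.
Profit = 34 + 45 + 31 + 27 = 137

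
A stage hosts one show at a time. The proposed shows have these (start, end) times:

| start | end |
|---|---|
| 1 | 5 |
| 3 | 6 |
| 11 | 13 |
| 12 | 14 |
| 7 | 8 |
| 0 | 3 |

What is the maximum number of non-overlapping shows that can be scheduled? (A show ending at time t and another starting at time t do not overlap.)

Sorted by end: (0,3)  (1,5)  (3,6)  (7,8)  (11,13)  (12,14)
take (0,3); skip (1,5); take (3,6); take (7,8); take (11,13).
Selected 4 shows.

4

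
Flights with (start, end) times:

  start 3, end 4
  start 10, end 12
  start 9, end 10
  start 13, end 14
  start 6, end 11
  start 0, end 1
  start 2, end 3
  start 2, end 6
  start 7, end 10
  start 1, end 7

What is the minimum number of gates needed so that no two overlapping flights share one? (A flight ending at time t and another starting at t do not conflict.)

The answer is the maximum number of intervals overlapping at any instant.
Events (time:±→running): 0:+→1 1:-→0 1:+→1 2:+→2 2:+→3 … peak 3.

3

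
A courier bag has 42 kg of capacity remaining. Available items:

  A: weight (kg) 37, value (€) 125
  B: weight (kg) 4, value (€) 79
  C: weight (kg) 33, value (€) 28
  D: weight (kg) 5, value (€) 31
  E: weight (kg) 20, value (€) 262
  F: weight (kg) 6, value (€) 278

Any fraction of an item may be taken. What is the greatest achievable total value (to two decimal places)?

Sort by value per unit weight and fill in that order.
Order: F (278/6=46.33) > B (79/4=19.75) > E (262/20=13.10) > D (31/5=6.20) > A (125/37=3.38) > C (28/33=0.85)
Fill: take F (6 @ 278) → take B (4 @ 79) → take E (20 @ 262) → take D (5 @ 31) → take 7/37 of A → 23.65; 42/42 used.
Total value = 673.65

673.65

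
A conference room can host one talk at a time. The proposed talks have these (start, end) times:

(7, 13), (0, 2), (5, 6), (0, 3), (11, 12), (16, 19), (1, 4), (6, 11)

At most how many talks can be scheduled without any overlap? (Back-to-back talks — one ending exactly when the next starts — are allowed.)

Sorted by end: (0,2)  (0,3)  (1,4)  (5,6)  (6,11)  (11,12)  (7,13)  (16,19)
take (0,2); skip (0,3); take (5,6); take (6,11); take (11,12); take (16,19).
Selected 5 talks.

5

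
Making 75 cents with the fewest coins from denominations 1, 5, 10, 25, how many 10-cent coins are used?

Use the largest denomination that fits, subtract, and repeat.
75 − 3×25→0
Count of 10: 0

0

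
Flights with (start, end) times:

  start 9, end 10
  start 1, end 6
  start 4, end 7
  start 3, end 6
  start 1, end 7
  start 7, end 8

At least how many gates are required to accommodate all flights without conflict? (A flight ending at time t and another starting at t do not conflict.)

The answer is the maximum number of intervals overlapping at any instant.
starts: [1, 1, 3, 4, 7, 9]
ends:   [6, 6, 7, 7, 8, 10]
s1→1 s1→2 s3→3 s4→4  — peak 4.

4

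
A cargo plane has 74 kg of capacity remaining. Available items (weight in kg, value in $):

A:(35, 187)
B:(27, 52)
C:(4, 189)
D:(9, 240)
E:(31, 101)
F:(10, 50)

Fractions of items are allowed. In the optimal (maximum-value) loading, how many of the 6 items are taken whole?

4

Sort by value per unit weight and fill in that order.
Order: C (189/4=47.25) > D (240/9=26.67) > A (187/35=5.34) > F (50/10=5.00) > E (101/31=3.26) > B (52/27=1.93)
Fill: take C (4 @ 189) → take D (9 @ 240) → take A (35 @ 187) → take F (10 @ 50) → take 16/31 of E → 52.13; 74/74 used.
4 item(s) taken whole; one partial (take 16/31 of E).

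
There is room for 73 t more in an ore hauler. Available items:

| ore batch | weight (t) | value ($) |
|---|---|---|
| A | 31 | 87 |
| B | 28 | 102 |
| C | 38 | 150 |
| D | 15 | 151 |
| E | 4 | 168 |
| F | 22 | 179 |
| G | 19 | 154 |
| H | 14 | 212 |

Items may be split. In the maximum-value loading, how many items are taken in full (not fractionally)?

4

Sort by value per unit weight and fill in that order.
Order: E (168/4=42.00) > H (212/14=15.14) > D (151/15=10.07) > F (179/22=8.14) > G (154/19=8.11) > C (150/38=3.95) > B (102/28=3.64) > A (87/31=2.81)
Fill: take E (4 @ 168) → take H (14 @ 212) → take D (15 @ 151) → take F (22 @ 179) → take 18/19 of G → 145.89; 73/73 used.
4 item(s) taken whole; one partial (take 18/19 of G).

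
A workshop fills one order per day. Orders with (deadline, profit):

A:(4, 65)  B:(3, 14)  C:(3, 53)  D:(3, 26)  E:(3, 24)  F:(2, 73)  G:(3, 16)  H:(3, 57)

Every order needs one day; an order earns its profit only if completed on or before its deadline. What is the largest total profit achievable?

248

Sort by profit descending; place each in the latest free slot ≤ its deadline.
Profit order: F=73 A=65 H=57 C=53 D=26 E=24 G=16 B=14
Assign: F→slot 2, A→slot 4, H→slot 3, C→slot 1, D skipped, E skipped, G skipped, B skipped.
Slots: [1:C] [2:F] [3:H] [4:A]
Profit = 53 + 73 + 57 + 65 = 248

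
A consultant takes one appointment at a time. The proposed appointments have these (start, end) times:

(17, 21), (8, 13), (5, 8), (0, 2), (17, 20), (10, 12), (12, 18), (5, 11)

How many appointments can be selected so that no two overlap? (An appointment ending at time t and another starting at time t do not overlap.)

4

By end time: (0,2), (5,8), (5,11), (10,12), (8,13), (12,18), (17,20), (17,21).
Pick (0,2); next start ≥ 2 → (5,8); next start ≥ 8 → (10,12); next start ≥ 12 → (12,18).
Selected 4 appointments.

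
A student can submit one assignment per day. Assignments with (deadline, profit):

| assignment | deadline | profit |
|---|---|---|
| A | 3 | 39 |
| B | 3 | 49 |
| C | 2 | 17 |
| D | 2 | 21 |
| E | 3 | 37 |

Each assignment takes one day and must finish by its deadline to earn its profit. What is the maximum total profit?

125

Take jobs in profit order; each goes to the latest open slot no later than its deadline.
Profit order: B=49 A=39 E=37 D=21 C=17
Assign: B→slot 3, A→slot 2, E→slot 1, D skipped, C skipped.
Slots: [1:E] [2:A] [3:B]
Profit = 37 + 39 + 49 = 125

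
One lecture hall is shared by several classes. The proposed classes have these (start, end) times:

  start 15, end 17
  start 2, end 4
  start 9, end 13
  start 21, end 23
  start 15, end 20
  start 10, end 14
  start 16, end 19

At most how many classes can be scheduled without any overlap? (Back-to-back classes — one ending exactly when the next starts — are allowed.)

Order by finish time; keep every interval that doesn't clash with the previous kept one.
Sorted by end: (2,4)  (9,13)  (10,14)  (15,17)  (16,19)  (15,20)  (21,23)
take (2,4); take (9,13); take (15,17); take (21,23).
Selected 4 classes.

4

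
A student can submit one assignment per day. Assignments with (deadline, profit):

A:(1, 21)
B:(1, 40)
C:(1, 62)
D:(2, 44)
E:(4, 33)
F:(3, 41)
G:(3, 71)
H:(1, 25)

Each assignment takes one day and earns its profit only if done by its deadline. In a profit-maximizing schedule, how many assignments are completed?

By profit: G(d3,71), C(d1,62), D(d2,44), F(d3,41), B(d1,40), E(d4,33), H(d1,25), A(d1,21)
G→slot 3; C→slot 1; D→slot 2; F skipped; B skipped; E→slot 4; H skipped; A skipped.
4 of 8 scheduled.

4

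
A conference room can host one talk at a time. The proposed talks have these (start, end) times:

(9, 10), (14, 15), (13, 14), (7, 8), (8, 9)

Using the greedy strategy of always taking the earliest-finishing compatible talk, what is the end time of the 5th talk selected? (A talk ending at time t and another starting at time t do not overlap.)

15

Order by finish time; keep every interval that doesn't clash with the previous kept one.
By end time: (7,8), (8,9), (9,10), (13,14), (14,15).
Pick (7,8); next start ≥ 8 → (8,9); next start ≥ 9 → (9,10); next start ≥ 10 → (13,14); next start ≥ 14 → (14,15).
Selected: (7,8) (8,9) (9,10) (13,14) (14,15)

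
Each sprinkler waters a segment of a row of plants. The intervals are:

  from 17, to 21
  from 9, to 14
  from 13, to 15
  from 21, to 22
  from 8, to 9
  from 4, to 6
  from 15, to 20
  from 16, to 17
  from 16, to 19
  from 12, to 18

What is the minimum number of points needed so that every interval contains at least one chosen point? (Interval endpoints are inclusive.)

By right end: [4,6]  [8,9]  [9,14]  [13,15]  [16,17]  [12,18]  [16,19]  [15,20]  [17,21]  [21,22]
[4,6] uncovered → point at 6; [8,9] uncovered → point at 9; [13,15] uncovered → point at 15; [16,17] uncovered → point at 17; [21,22] uncovered → point at 22.
Points: 6, 9, 15, 17, 22 (5 total).

5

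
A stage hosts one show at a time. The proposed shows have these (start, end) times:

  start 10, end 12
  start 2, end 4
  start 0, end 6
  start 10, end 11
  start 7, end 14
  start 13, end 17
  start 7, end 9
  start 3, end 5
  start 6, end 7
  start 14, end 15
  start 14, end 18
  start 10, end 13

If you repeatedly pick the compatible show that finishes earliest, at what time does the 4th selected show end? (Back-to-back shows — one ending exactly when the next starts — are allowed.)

Order by finish time; keep every interval that doesn't clash with the previous kept one.
Sorted by end: (2,4)  (3,5)  (0,6)  (6,7)  (7,9)  (10,11)  (10,12)  (10,13)  (7,14)  (14,15)  (13,17)  (14,18)
take (2,4); skip (3,5); take (6,7); take (7,9); take (10,11); skip (10,12); skip (10,13); take (14,15); skip (13,17); skip (14,18).
Selected: (2,4) (6,7) (7,9) (10,11) (14,15)

11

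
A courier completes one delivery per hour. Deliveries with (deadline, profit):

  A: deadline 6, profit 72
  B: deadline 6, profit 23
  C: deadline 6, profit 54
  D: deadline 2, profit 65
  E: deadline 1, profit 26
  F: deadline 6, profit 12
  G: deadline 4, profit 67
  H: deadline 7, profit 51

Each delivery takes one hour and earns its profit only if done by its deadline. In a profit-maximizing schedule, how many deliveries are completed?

7

Take jobs in profit order; each goes to the latest open slot no later than its deadline.
By profit: A(d6,72), G(d4,67), D(d2,65), C(d6,54), H(d7,51), E(d1,26), B(d6,23), F(d6,12)
A→slot 6; G→slot 4; D→slot 2; C→slot 5; H→slot 7; E→slot 1; B→slot 3; F skipped.
7 of 8 scheduled.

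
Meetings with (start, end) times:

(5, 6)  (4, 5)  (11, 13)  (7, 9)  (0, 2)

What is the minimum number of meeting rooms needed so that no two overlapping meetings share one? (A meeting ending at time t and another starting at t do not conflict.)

1

starts: [0, 4, 5, 7, 11]
ends:   [2, 5, 6, 9, 13]
s0→1  — peak 1.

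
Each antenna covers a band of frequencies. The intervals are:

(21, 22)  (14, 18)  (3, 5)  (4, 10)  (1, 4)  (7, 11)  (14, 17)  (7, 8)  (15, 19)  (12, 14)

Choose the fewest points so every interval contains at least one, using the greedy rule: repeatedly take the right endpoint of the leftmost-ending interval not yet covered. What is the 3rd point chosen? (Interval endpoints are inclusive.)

Sorted: [1,4] [3,5] [7,8] [4,10] [7,11] [12,14] [14,17] [14,18] [15,19] [21,22]
{[1,4],[3,5]} hit by 4; {[7,8],[4,10],[7,11]} hit by 8; {[12,14],[14,17],[14,18]} hit by 14; {[15,19]} hit by 19; {[21,22]} hit by 22.
Points: 4, 8, 14, 19, 22 (5 total).

14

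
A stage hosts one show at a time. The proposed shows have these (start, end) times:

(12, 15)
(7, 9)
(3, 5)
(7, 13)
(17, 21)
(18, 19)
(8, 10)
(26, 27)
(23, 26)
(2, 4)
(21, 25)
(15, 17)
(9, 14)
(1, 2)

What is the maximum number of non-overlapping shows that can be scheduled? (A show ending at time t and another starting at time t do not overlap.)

By end time: (1,2), (2,4), (3,5), (7,9), (8,10), (7,13), (9,14), (12,15), (15,17), (18,19), (17,21), (21,25), (23,26), (26,27).
Pick (1,2); next start ≥ 2 → (2,4); next start ≥ 4 → (7,9); next start ≥ 9 → (9,14); next start ≥ 14 → (15,17); next start ≥ 17 → (18,19); next start ≥ 19 → (21,25); next start ≥ 25 → (26,27).
Selected 8 shows.

8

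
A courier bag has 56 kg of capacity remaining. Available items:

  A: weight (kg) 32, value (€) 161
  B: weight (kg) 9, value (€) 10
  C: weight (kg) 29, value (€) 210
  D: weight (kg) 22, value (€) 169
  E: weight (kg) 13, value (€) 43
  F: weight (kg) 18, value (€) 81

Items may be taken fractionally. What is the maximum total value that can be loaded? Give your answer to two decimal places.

404.16

Order: D (169/22=7.68) > C (210/29=7.24) > A (161/32=5.03) > F (81/18=4.50) > E (43/13=3.31) > B (10/9=1.11)
Fill: take D (22 @ 169) → take C (29 @ 210) → take 5/32 of A → 25.16; 56/56 used.
Total value = 404.16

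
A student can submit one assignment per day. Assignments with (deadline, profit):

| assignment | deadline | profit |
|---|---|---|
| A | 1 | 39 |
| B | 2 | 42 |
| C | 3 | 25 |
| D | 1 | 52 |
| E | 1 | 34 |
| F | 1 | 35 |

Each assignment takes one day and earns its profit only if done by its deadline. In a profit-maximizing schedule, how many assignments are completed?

3

Sort by profit descending; place each in the latest free slot ≤ its deadline.
By profit: D(d1,52), B(d2,42), A(d1,39), F(d1,35), E(d1,34), C(d3,25)
D→slot 1; B→slot 2; A skipped; F skipped; E skipped; C→slot 3.
3 of 6 scheduled.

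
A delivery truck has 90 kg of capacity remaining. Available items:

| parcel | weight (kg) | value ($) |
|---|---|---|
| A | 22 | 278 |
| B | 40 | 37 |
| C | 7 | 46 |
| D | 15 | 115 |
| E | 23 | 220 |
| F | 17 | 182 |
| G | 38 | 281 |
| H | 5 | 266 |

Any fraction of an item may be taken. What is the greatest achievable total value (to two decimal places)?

Greedy by value/weight ratio, highest first.
Order: H (266/5=53.20) > A (278/22=12.64) > F (182/17=10.71) > E (220/23=9.57) > D (115/15=7.67) > G (281/38=7.39) > C (46/7=6.57) > B (37/40=0.93)
Fill: take H (5 @ 266) → take A (22 @ 278) → take F (17 @ 182) → take E (23 @ 220) → take D (15 @ 115) → take 8/38 of G → 59.16; 90/90 used.
Total value = 1120.16

1120.16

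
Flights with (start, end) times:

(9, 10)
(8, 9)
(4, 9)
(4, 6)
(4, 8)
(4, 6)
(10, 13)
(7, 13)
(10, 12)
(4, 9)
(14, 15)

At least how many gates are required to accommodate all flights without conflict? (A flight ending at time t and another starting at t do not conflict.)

The answer is the maximum number of intervals overlapping at any instant.
Events (time:±→running): 4:+→1 4:+→2 4:+→3 4:+→4 4:+→5 … peak 5.

5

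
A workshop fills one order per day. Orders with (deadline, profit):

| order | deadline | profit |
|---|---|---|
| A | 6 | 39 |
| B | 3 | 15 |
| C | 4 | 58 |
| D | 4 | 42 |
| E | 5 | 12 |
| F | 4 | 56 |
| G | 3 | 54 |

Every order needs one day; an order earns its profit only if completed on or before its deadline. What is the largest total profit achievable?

261

Sort by profit descending; place each in the latest free slot ≤ its deadline.
By profit: C(d4,58), F(d4,56), G(d3,54), D(d4,42), A(d6,39), B(d3,15), E(d5,12)
C→slot 4; F→slot 3; G→slot 2; D→slot 1; A→slot 6; B skipped; E→slot 5.
Profit = 42 + 54 + 56 + 58 + 12 + 39 = 261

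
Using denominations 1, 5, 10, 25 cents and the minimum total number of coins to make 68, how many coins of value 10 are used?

68 − 2×25→18 − 1×10→8 − 1×5→3 − 3×1→0
Count of 10: 1

1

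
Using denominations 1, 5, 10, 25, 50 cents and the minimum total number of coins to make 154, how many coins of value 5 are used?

0

Greedy: take as many of the largest coin as possible, then repeat with the remainder.
154 = 3×50 + 4×1
Count of 5: 0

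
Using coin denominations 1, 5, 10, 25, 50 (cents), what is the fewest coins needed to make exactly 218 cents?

218 − 4×50→18 − 1×10→8 − 1×5→3 − 3×1→0
Total coins = 4 + 1 + 1 + 3 = 9

9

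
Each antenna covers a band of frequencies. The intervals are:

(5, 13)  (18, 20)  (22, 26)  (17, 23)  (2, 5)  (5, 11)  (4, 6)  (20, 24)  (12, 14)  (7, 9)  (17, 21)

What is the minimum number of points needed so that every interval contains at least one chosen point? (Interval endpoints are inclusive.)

5

Process intervals by earliest right end; each time one isn't hit yet, stab at its right endpoint.
By right end: [2,5]  [4,6]  [7,9]  [5,11]  [5,13]  [12,14]  [18,20]  [17,21]  [17,23]  [20,24]  [22,26]
[2,5] uncovered → point at 5; [7,9] uncovered → point at 9; [12,14] uncovered → point at 14; [18,20] uncovered → point at 20; [22,26] uncovered → point at 26.
Points: 5, 9, 14, 20, 26 (5 total).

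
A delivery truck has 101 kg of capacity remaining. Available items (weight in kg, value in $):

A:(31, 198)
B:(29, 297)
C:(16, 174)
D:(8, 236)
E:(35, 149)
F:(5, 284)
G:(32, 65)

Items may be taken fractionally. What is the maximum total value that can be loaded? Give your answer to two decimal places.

Greedy by value/weight ratio, highest first.
Order: F (284/5=56.80) > D (236/8=29.50) > C (174/16=10.88) > B (297/29=10.24) > A (198/31=6.39) > E (149/35=4.26) > G (65/32=2.03)
Fill: take F (5 @ 284) → take D (8 @ 236) → take C (16 @ 174) → take B (29 @ 297) → take A (31 @ 198) → take 12/35 of E → 51.09; 101/101 used.
Total value = 1240.09

1240.09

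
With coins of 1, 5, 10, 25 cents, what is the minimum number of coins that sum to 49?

Greedy: take as many of the largest coin as possible, then repeat with the remainder.
49 = 1×25 + 2×10 + 4×1
Total coins = 1 + 2 + 4 = 7

7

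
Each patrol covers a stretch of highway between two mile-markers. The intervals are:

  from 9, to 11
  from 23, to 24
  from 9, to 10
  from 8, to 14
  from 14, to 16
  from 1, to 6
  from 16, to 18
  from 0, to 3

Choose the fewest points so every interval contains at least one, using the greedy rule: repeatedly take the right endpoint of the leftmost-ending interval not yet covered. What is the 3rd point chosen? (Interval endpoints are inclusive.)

16

Sort by right endpoint; whenever an interval is uncovered, place a point at its right end.
Sorted: [0,3] [1,6] [9,10] [9,11] [8,14] [14,16] [16,18] [23,24]
{[0,3],[1,6]} hit by 3; {[9,10],[9,11],[8,14]} hit by 10; {[14,16],[16,18]} hit by 16; {[23,24]} hit by 24.
Points: 3, 10, 16, 24 (4 total).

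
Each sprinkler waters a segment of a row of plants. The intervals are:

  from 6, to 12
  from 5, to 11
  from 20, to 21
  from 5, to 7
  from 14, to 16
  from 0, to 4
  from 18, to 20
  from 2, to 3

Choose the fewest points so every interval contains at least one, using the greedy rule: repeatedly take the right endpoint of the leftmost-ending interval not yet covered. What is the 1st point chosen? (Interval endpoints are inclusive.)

3

By right end: [2,3]  [0,4]  [5,7]  [5,11]  [6,12]  [14,16]  [18,20]  [20,21]
[2,3] uncovered → point at 3; [5,7] uncovered → point at 7; [14,16] uncovered → point at 16; [18,20] uncovered → point at 20.
Points: 3, 7, 16, 20 (4 total).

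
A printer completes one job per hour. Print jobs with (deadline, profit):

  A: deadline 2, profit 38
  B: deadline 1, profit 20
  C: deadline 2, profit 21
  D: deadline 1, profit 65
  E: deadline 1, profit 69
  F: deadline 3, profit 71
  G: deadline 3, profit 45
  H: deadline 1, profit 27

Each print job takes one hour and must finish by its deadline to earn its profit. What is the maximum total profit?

Take jobs in profit order; each goes to the latest open slot no later than its deadline.
By profit: F(d3,71), E(d1,69), D(d1,65), G(d3,45), A(d2,38), H(d1,27), C(d2,21), B(d1,20)
F→slot 3; E→slot 1; D skipped; G→slot 2; A skipped; H skipped; C skipped; B skipped.
Profit = 69 + 45 + 71 = 185

185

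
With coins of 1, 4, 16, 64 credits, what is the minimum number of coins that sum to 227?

Greedy: take as many of the largest coin as possible, then repeat with the remainder.
227 = 3×64 + 2×16 + 3×1
Total coins = 3 + 2 + 3 = 8

8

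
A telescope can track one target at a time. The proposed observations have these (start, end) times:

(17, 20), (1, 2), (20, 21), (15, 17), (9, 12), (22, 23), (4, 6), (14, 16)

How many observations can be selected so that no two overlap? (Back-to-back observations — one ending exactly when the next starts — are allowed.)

Greedy by earliest finish: after sorting by end time, pick each interval compatible with the last pick.
Sorted by end: (1,2)  (4,6)  (9,12)  (14,16)  (15,17)  (17,20)  (20,21)  (22,23)
take (1,2); take (4,6); take (9,12); take (14,16); take (17,20); take (20,21); take (22,23).
Selected 7 observations.

7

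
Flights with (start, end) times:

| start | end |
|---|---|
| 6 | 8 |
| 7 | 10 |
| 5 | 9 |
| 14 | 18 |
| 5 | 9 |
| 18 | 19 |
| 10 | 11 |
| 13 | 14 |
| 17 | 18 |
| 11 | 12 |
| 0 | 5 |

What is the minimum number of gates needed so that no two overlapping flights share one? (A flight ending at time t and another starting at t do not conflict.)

Count concurrent intervals with a sweep; the peak is the room count.
Events (time:±→running): 0:+→1 5:-→0 5:+→1 5:+→2 6:+→3 7:+→4 … peak 4.

4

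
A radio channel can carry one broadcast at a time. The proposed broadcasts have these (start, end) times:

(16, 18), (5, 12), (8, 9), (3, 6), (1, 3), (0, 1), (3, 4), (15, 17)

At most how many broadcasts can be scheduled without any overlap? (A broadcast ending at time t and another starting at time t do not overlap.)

By end time: (0,1), (1,3), (3,4), (3,6), (8,9), (5,12), (15,17), (16,18).
Pick (0,1); next start ≥ 1 → (1,3); next start ≥ 3 → (3,4); next start ≥ 4 → (8,9); next start ≥ 9 → (15,17).
Selected 5 broadcasts.

5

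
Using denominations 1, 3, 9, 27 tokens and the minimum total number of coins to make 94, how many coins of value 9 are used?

94 = 3×27 + 1×9 + 1×3 + 1×1
Count of 9: 1

1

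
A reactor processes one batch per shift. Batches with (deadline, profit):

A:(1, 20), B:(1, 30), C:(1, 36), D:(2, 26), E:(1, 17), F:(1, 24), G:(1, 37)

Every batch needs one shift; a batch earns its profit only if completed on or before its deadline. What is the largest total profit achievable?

63

Sort by profit descending; place each in the latest free slot ≤ its deadline.
By profit: G(d1,37), C(d1,36), B(d1,30), D(d2,26), F(d1,24), A(d1,20), E(d1,17)
G→slot 1; C skipped; B skipped; D→slot 2; F skipped; A skipped; E skipped.
Profit = 37 + 26 = 63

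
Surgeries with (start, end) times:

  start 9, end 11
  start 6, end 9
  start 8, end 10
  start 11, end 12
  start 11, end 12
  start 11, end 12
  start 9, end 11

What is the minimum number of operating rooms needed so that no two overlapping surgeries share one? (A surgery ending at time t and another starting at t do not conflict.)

3

Count concurrent intervals with a sweep; the peak is the room count.
Events (time:±→running): 6:+→1 8:+→2 9:-→1 9:+→2 9:+→3 … peak 3.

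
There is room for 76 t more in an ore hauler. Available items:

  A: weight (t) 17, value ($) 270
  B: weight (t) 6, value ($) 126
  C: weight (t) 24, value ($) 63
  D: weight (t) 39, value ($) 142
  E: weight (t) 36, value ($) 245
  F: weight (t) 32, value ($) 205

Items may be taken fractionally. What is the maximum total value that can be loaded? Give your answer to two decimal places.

Ratios (sorted): B 21.00, A 15.88, E 6.81, F 6.41, D 3.64, C 2.62
take B (6 @ 126); take A (17 @ 270); take E (36 @ 245); take 17/32 of F → 108.91. Capacity used 76/76.
Total value = 749.91

749.91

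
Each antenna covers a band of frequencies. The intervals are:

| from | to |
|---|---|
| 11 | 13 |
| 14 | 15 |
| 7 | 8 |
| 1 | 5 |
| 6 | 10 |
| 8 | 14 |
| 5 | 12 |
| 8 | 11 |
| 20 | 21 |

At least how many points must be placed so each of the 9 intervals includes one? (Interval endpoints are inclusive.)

By right end: [1,5]  [7,8]  [6,10]  [8,11]  [5,12]  [11,13]  [8,14]  [14,15]  [20,21]
[1,5] uncovered → point at 5; [7,8] uncovered → point at 8; [11,13] uncovered → point at 13; [14,15] uncovered → point at 15; [20,21] uncovered → point at 21.
Points: 5, 8, 13, 15, 21 (5 total).

5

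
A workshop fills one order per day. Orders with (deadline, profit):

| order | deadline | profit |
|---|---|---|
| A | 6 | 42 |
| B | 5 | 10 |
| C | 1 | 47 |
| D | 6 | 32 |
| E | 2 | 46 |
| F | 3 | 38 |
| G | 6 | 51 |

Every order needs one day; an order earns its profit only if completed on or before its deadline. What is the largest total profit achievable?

Take jobs in profit order; each goes to the latest open slot no later than its deadline.
Profit order: G=51 C=47 E=46 A=42 F=38 D=32 B=10
Assign: G→slot 6, C→slot 1, E→slot 2, A→slot 5, F→slot 3, D→slot 4, B skipped.
Slots: [1:C] [2:E] [3:F] [4:D] [5:A] [6:G]
Profit = 47 + 46 + 38 + 32 + 42 + 51 = 256

256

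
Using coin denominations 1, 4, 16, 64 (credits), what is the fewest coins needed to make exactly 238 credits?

238 − 3×64→46 − 2×16→14 − 3×4→2 − 2×1→0
Total coins = 3 + 2 + 3 + 2 = 10

10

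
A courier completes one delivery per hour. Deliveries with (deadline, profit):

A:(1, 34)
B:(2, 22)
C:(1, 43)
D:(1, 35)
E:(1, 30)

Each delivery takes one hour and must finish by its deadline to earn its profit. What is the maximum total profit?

Take jobs in profit order; each goes to the latest open slot no later than its deadline.
Profit order: C=43 D=35 A=34 E=30 B=22
Assign: C→slot 1, D skipped, A skipped, E skipped, B→slot 2.
Slots: [1:C] [2:B]
Profit = 43 + 22 = 65

65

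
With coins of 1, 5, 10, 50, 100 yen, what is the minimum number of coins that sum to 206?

Greedy: take as many of the largest coin as possible, then repeat with the remainder.
206 − 2×100→6 − 1×5→1 − 1×1→0
Total coins = 2 + 1 + 1 = 4

4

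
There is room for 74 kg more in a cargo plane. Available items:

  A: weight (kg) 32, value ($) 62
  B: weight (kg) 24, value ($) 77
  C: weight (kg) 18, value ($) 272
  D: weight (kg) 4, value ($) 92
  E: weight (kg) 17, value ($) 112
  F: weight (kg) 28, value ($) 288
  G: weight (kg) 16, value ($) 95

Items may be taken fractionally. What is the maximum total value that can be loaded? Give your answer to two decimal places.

Greedy by value/weight ratio, highest first.
Ratios (sorted): D 23.00, C 15.11, F 10.29, E 6.59, G 5.94, B 3.21, A 1.94
take D (4 @ 92); take C (18 @ 272); take F (28 @ 288); take E (17 @ 112); take 7/16 of G → 41.56. Capacity used 74/74.
Total value = 805.56

805.56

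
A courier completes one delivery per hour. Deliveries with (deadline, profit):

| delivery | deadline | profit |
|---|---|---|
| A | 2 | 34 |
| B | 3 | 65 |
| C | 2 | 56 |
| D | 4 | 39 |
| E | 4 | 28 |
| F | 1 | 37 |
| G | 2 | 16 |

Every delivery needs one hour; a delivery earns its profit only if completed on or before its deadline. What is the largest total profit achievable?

197

Take jobs in profit order; each goes to the latest open slot no later than its deadline.
Profit order: B=65 C=56 D=39 F=37 A=34 E=28 G=16
Assign: B→slot 3, C→slot 2, D→slot 4, F→slot 1, A skipped, E skipped, G skipped.
Slots: [1:F] [2:C] [3:B] [4:D]
Profit = 37 + 56 + 65 + 39 = 197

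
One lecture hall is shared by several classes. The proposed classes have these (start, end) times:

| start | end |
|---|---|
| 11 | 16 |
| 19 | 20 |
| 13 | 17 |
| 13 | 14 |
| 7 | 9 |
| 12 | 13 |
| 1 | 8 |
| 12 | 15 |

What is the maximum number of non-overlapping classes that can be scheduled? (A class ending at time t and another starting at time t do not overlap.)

Sort by end time and greedily take each interval whose start is ≥ the last chosen end.
Sorted by end: (1,8)  (7,9)  (12,13)  (13,14)  (12,15)  (11,16)  (13,17)  (19,20)
take (1,8); take (12,13); take (13,14); take (19,20).
Selected 4 classes.

4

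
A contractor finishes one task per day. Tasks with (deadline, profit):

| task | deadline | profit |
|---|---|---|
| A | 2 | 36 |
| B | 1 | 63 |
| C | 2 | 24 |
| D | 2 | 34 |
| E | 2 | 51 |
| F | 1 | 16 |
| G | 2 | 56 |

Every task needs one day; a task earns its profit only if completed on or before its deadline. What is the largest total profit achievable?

Sort by profit descending; place each in the latest free slot ≤ its deadline.
By profit: B(d1,63), G(d2,56), E(d2,51), A(d2,36), D(d2,34), C(d2,24), F(d1,16)
B→slot 1; G→slot 2; E skipped; A skipped; D skipped; C skipped; F skipped.
Profit = 63 + 56 = 119

119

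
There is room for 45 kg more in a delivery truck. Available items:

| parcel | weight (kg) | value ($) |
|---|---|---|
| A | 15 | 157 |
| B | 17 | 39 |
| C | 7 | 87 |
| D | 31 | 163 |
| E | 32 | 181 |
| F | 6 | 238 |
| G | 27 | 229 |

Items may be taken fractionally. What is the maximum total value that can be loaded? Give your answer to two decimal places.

Order: F (238/6=39.67) > C (87/7=12.43) > A (157/15=10.47) > G (229/27=8.48) > E (181/32=5.66) > D (163/31=5.26) > B (39/17=2.29)
Fill: take F (6 @ 238) → take C (7 @ 87) → take A (15 @ 157) → take 17/27 of G → 144.19; 45/45 used.
Total value = 626.19

626.19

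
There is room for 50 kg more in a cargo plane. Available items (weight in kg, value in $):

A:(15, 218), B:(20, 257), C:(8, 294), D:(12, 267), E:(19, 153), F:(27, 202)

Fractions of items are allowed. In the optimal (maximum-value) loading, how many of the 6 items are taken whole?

3

Ratios (sorted): C 36.75, D 22.25, A 14.53, B 12.85, E 8.05, F 7.48
take C (8 @ 294); take D (12 @ 267); take A (15 @ 218); take 15/20 of B → 192.75. Capacity used 50/50.
3 item(s) taken whole; one partial (take 15/20 of B).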